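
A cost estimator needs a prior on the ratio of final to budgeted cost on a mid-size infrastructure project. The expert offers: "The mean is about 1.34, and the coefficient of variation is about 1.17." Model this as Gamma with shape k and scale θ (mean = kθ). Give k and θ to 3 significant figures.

k ≈ 0.731, θ ≈ 1.83

For Gamma(k, scale θ): mean = kθ, variance = kθ², so CV = 1/√k.
CV = 1.17, hence k = 1/CV² = 0.731.
Then θ = mean/k = 1.34/0.731 = 1.83.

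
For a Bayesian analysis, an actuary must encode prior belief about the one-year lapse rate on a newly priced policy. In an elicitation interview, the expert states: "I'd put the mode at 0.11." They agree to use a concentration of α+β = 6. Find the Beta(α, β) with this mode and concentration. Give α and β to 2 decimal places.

For α,β > 1 the Beta mode is (α−1)/(α+β−2). With α+β = 6, the mode is (α−1)/4.
Set (α−1)/4 = 0.11 → α = 1 + 0.11·4 = 1.44.
β = 6 − α = 4.56.

α = 1.44, β = 4.56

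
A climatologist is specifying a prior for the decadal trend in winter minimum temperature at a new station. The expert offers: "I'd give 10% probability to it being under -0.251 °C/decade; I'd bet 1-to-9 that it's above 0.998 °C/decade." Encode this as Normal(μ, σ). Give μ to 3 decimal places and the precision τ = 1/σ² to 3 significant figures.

For Normal(μ,σ), the p-quantile is μ + z_p·σ. Here z_{0.1} = -1.282, z_{0.9} = 1.282.
So -0.251 = μ − 1.282σ and 0.998 = μ + 1.282σ.
Subtracting: σ = (0.998 − -0.251)/(1.282 − (-1.282)) = 0.487.
Then μ = -0.251 − (-1.282)·0.487 = 0.374.
Precision τ = 1/σ² = 1/0.4873² = 4.21.

μ = 0.374, τ = 4.21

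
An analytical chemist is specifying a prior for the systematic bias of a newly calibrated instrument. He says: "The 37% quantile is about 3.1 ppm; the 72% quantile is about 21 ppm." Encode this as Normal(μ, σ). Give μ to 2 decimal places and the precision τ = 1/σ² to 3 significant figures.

The p-quantile of Normal(μ,σ) is μ + z_p·σ, with z_{0.37} = -0.3319 and z_{0.72} = 0.5828.
Eliminate σ: μ = (z₂·x₁ − z₁·x₂)/(z₂ − z₁) = (0.5828·3.1 − (-0.3319)·21)/0.9147 = 9.59.
Then σ = (x₂ − x₁)/(z₂ − z₁) = (21 − 3.1)/0.9147 = 19.57.
Precision τ = 1/σ² = 1/19.57² = 0.00261.

μ = 9.59, τ = 0.00261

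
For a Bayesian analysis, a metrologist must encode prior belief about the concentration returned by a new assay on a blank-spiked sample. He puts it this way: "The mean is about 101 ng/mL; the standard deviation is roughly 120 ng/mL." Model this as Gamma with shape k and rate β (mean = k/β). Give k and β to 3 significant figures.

For Gamma(k, rate β): mean = k/β, variance = k/β², so CV = 1/√k.
CV = SD/mean = 120/101 = 1.188, hence k = 1/CV² = 0.708.
Then β = k/mean = 0.708/101 = 0.00701.

k ≈ 0.708, β ≈ 0.00701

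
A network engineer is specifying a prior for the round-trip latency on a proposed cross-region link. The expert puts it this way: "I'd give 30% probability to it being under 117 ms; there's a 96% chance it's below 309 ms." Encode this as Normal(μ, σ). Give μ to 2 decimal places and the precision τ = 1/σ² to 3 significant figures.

μ = 161.26, τ = 0.00014

The p-quantile of Normal(μ,σ) is μ + z_p·σ, with z_{0.3} = -0.5244 and z_{0.96} = 1.751.
Eliminate σ: μ = (z₂·x₁ − z₁·x₂)/(z₂ − z₁) = (1.751·117 − (-0.5244)·309)/2.275 = 161.26.
Then σ = (x₂ − x₁)/(z₂ − z₁) = (309 − 117)/2.275 = 84.39.
Precision τ = 1/σ² = 1/84.39² = 0.00014.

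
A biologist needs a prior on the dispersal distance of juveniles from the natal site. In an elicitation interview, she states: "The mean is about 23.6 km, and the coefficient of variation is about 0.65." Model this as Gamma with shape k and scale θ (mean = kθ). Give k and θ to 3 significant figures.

For Gamma(k, scale θ): mean = kθ, variance = kθ², so CV = 1/√k.
CV = 0.65, hence k = 1/CV² = 2.37.
Then θ = mean/k = 23.6/2.37 = 9.97.

k ≈ 2.37, θ ≈ 9.97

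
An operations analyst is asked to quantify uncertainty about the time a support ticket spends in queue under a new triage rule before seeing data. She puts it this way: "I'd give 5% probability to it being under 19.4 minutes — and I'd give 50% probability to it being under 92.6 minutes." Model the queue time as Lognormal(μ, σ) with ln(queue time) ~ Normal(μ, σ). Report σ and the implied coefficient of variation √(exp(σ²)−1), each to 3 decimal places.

If T ~ Lognormal(μ,σ) then ln T ~ Normal(μ,σ), so the p-quantile of ln T is μ + z_p·σ.
ln(19.4) = 2.965 and ln(92.6) = 4.528; z_{0.05} = -1.645, z_{0.5} = 0.
σ = (4.528 − 2.965)/(0 − (-1.645)) = 0.950.
μ = 2.965 − (-1.645)·0.950 = 4.528.
CV = √(exp(σ²)−1) = √(exp(0.9030)−1) = 1.211.

σ ≈ 0.950, CV ≈ 1.211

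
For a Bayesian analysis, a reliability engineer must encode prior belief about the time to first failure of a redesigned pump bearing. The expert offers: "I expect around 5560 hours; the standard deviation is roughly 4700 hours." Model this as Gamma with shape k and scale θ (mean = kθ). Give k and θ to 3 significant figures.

For Gamma(k, scale θ): mean = kθ, variance = kθ², so CV = 1/√k.
CV = SD/mean = 4700/5560 = 0.8453, hence k = 1/CV² = 1.4.
Then θ = mean/k = 5560/1.4 = 3970.

k ≈ 1.4, θ ≈ 3970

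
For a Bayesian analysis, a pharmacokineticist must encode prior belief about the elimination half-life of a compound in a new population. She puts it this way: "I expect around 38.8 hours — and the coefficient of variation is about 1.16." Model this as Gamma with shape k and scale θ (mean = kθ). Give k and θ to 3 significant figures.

For Gamma(k, scale θ): mean = kθ, variance = kθ², so CV = 1/√k.
CV = 1.16, hence k = 1/CV² = 0.743.
Then θ = mean/k = 38.8/0.743 = 52.2.

k ≈ 0.743, θ ≈ 52.2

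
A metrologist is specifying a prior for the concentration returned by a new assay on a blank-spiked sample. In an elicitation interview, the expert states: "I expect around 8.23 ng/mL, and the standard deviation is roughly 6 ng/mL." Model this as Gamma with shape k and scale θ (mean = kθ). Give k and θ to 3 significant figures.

For Gamma(k, scale θ): mean = kθ, variance = kθ², so CV = 1/√k.
CV = SD/mean = 6/8.23 = 0.729, hence k = 1/CV² = 1.88.
Then θ = mean/k = 8.23/1.88 = 4.37.

k ≈ 1.88, θ ≈ 4.37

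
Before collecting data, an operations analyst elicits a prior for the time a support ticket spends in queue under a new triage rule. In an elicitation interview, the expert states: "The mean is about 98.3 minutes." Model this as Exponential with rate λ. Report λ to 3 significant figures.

Exponential mean = 1/λ, so λ = 1/98.3 = 0.0102.

λ ≈ 0.0102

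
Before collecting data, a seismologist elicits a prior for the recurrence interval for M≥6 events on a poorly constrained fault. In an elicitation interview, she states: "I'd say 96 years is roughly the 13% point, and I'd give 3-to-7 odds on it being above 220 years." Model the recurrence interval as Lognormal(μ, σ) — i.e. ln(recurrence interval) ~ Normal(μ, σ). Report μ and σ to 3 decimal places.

If T ~ Lognormal(μ,σ) then ln T ~ Normal(μ,σ), so the p-quantile of ln T is μ + z_p·σ.
ln(96) = 4.564 and ln(220) = 5.394; z_{0.13} = -1.126, z_{0.7} = 0.5244.
σ = (5.394 − 4.564)/(0.5244 − (-1.126)) = 0.502.
μ = 4.564 − (-1.126)·0.502 = 5.130.

μ ≈ 5.130, σ ≈ 0.502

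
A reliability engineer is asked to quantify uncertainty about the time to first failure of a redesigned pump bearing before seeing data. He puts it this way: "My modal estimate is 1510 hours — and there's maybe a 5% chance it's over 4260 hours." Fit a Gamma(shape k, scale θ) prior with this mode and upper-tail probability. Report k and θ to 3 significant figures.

k ≈ 3.49, θ ≈ 607

Gamma(k,θ) with k>1 has mode (k−1)θ, so θ = 1510/(k−1).
Need P(X < 4260) = 0.95 with θ tied to k this way. Start at k = 2, θ = 1510: P(X<4260) ≈ 0.773.
Too low — raise k to concentrate. Iterating converges to k ≈ 3.49.
Then θ = 1510/(3.49−1) ≈ 607.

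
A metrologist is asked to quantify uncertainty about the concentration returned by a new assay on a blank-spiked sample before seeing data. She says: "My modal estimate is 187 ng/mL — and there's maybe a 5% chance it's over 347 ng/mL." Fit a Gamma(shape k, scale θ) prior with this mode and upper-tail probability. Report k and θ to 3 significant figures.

Gamma(k,θ) with k>1 has mode (k−1)θ, so θ = 187/(k−1).
Need P(X < 347) = 0.95 with θ tied to k this way. Start at k = 2, θ = 187: P(X<347) ≈ 0.554.
Too low — raise k to concentrate. Iterating converges to k ≈ 8.28.
Then θ = 187/(8.28−1) ≈ 25.7.

k ≈ 8.28, θ ≈ 25.7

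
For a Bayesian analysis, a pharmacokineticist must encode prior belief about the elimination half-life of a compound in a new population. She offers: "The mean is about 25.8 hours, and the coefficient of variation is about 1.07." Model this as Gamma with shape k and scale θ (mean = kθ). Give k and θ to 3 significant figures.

For Gamma(k, scale θ): mean = kθ, variance = kθ², so CV = 1/√k.
CV = 1.07, hence k = 1/CV² = 0.873.
Then θ = mean/k = 25.8/0.873 = 29.5.

k ≈ 0.873, θ ≈ 29.5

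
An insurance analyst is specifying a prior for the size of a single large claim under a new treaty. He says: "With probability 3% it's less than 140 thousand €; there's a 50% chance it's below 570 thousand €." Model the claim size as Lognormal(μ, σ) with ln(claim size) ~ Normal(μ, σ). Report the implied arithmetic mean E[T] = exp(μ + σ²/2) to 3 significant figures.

E[T] ≈ 753 thousand €

If T ~ Lognormal(μ,σ) then ln T ~ Normal(μ,σ), so the p-quantile of ln T is μ + z_p·σ.
ln(140) = 4.942 and ln(570) = 6.346; z_{0.03} = -1.881, z_{0.5} = 0.
σ = (6.346 − 4.942)/(0 − (-1.881)) = 0.746.
μ = 4.942 − (-1.881)·0.746 = 6.346.
E[T] = exp(μ + σ²/2) = exp(6.346 + 0.2786) = 753 thousand €.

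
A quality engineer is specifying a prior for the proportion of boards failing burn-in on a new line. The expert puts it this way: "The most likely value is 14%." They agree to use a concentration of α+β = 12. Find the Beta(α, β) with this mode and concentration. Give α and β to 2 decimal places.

For α,β > 1 the Beta mode is (α−1)/(α+β−2). With α+β = 12, the mode is (α−1)/10.
Set (α−1)/10 = 0.14 → α = 1 + 0.14·10 = 2.40.
β = 12 − α = 9.60.

α = 2.40, β = 9.60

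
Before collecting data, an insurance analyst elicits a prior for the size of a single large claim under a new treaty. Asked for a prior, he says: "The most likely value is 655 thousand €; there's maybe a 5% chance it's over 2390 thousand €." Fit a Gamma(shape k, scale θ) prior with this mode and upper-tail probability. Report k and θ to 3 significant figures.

Gamma(k,θ) with k>1 has mode (k−1)θ, so θ = 655/(k−1).
Need P(X < 2390) = 0.95 with θ tied to k this way. Start at k = 2, θ = 655: P(X<2390) ≈ 0.879.
Too low — raise k to concentrate. Iterating converges to k ≈ 2.53.
Then θ = 655/(2.53−1) ≈ 428.

k ≈ 2.53, θ ≈ 428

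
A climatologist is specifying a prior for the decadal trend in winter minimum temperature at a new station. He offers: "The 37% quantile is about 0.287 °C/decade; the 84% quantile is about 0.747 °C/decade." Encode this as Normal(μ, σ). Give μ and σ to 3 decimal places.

The p-quantile of Normal(μ,σ) is μ + z_p·σ, with z_{0.37} = -0.3319 and z_{0.84} = 0.9945.
Eliminate σ: μ = (z₂·x₁ − z₁·x₂)/(z₂ − z₁) = (0.9945·0.287 − (-0.3319)·0.747)/1.326 = 0.402.
Then σ = (x₂ − x₁)/(z₂ − z₁) = (0.747 − 0.287)/1.326 = 0.347.

μ = 0.402, σ = 0.347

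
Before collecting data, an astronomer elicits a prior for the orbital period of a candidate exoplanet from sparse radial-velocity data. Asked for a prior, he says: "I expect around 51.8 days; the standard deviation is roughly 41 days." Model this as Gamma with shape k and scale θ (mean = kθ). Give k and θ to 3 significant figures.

k ≈ 1.6, θ ≈ 32.5

For Gamma(k, scale θ): mean = kθ, variance = kθ², so CV = 1/√k.
CV = SD/mean = 41/51.8 = 0.7915, hence k = 1/CV² = 1.6.
Then θ = mean/k = 51.8/1.6 = 32.5.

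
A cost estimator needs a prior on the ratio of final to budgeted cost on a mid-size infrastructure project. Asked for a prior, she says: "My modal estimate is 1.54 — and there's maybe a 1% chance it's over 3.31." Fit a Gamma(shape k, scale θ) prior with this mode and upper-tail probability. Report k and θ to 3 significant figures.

k ≈ 9.27, θ ≈ 0.186

Gamma(k,θ) with k>1 has mode (k−1)θ, so θ = 1.54/(k−1).
Need P(X < 3.31) = 0.99 with θ tied to k this way. Start at k = 2, θ = 1.54: P(X<3.31) ≈ 0.633.
Too low — raise k to concentrate. Iterating converges to k ≈ 9.27.
Then θ = 1.54/(9.27−1) ≈ 0.186.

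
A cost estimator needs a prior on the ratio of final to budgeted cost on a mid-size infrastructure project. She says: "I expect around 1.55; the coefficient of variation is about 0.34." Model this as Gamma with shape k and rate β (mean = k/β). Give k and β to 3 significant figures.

For Gamma(k, rate β): mean = k/β, variance = k/β², so CV = 1/√k.
CV = 0.34, hence k = 1/CV² = 8.65.
Then β = k/mean = 8.65/1.55 = 5.58.

k ≈ 8.65, β ≈ 5.58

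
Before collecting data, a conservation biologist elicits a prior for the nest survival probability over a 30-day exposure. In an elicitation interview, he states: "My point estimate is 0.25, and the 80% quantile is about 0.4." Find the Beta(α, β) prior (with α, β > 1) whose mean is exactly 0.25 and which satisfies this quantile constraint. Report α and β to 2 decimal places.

α ≈ 1.24, β ≈ 3.73

With mean 0.25 fixed, write α = 0.25s, β = 0.75s where s = α+β.
Need P(θ < 0.4) = 0.8 under Beta(0.25s, 0.75s). Normal approximation: (q−m)/√(m(1−m)/s) ≈ z_{0.8} = 0.842, so s ≈ 0.25·0.75·(0.842)²/(0.4−0.25)² = 5.9.
At s = 5.9: P(θ<0.4) ≈ 0.814. Adjusting to match 0.8 gives s ≈ 4.97.
So α = 0.25·4.97 ≈ 1.24, β = 0.75·4.97 ≈ 3.73.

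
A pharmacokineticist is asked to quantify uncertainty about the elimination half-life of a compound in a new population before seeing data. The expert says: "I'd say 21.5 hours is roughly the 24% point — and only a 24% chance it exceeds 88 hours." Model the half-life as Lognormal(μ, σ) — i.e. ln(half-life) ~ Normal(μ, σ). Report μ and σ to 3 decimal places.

μ ≈ 3.773, σ ≈ 0.998

If T ~ Lognormal(μ,σ) then ln T ~ Normal(μ,σ), so the p-quantile of ln T is μ + z_p·σ.
ln(21.5) = 3.068 and ln(88) = 4.477; z_{0.24} = -0.7063, z_{0.76} = 0.7063.
σ = (4.477 − 3.068)/(0.7063 − (-0.7063)) = 0.998.
μ = 3.068 − (-0.7063)·0.998 = 3.773.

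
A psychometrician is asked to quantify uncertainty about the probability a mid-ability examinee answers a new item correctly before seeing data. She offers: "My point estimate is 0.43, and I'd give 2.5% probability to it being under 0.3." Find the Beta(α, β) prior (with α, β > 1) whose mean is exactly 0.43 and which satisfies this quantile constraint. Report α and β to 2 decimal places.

α ≈ 22.42, β ≈ 29.71

With mean 0.43 fixed, write α = 0.43s, β = 0.57s where s = α+β.
Need P(θ < 0.3) = 0.025 under Beta(0.43s, 0.57s). Normal approximation: (q−m)/√(m(1−m)/s) ≈ z_{0.025} = -1.96, so s ≈ 0.43·0.57·(-1.96)²/(0.3−0.43)² = 55.7.
At s = 55.7: P(θ<0.3) ≈ 0.021. Adjusting to match 0.025 gives s ≈ 52.13.
So α = 0.43·52.13 ≈ 22.42, β = 0.57·52.13 ≈ 29.71.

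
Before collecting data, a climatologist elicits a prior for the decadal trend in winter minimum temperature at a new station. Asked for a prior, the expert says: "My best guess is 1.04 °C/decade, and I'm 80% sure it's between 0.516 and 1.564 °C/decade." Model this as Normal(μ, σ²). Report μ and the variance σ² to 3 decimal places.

μ = 1.040, σ² = 0.167

A symmetric 80% interval runs μ ± z·σ with z = 1.282.
Half-width = 0.524, so σ = 0.524/1.282 = 0.4089 and σ² = 0.167.
μ is the stated best guess, 1.040.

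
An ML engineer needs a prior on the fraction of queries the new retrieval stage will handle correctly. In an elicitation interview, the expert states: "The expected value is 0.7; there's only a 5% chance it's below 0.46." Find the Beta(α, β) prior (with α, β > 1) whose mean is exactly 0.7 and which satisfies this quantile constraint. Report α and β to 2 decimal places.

α ≈ 7.57, β ≈ 3.25

With mean 0.7 fixed, write α = 0.7s, β = 0.3s where s = α+β.
Need P(θ < 0.46) = 0.05 under Beta(0.7s, 0.3s). Normal approximation: (q−m)/√(m(1−m)/s) ≈ z_{0.05} = -1.64, so s ≈ 0.7·0.3·(-1.64)²/(0.46−0.7)² = 9.9.
At s = 9.9: P(θ<0.46) ≈ 0.058. Adjusting to match 0.05 gives s ≈ 10.82.
So α = 0.7·10.82 ≈ 7.57, β = 0.3·10.82 ≈ 3.25.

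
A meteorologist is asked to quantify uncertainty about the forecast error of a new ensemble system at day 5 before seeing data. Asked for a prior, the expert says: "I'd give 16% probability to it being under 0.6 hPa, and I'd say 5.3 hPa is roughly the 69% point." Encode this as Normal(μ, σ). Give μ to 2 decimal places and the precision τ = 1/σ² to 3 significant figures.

μ = 3.74, τ = 0.101

The p-quantile of Normal(μ,σ) is μ + z_p·σ, with z_{0.16} = -0.9945 and z_{0.69} = 0.4959.
Eliminate σ: μ = (z₂·x₁ − z₁·x₂)/(z₂ − z₁) = (0.4959·0.6 − (-0.9945)·5.3)/1.49 = 3.74.
Then σ = (x₂ − x₁)/(z₂ − z₁) = (5.3 − 0.6)/1.49 = 3.15.
Precision τ = 1/σ² = 1/3.154² = 0.101.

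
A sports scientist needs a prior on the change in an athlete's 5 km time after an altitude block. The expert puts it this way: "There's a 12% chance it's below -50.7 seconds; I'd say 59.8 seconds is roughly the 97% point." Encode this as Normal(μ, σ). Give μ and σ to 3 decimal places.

The p-quantile of Normal(μ,σ) is μ + z_p·σ, with z_{0.12} = -1.175 and z_{0.97} = 1.881.
Eliminate σ: μ = (z₂·x₁ − z₁·x₂)/(z₂ − z₁) = (1.881·-50.7 − (-1.175)·59.8)/3.056 = -8.211.
Then σ = (x₂ − x₁)/(z₂ − z₁) = (59.8 − -50.7)/3.056 = 36.161.

μ = -8.211, σ = 36.161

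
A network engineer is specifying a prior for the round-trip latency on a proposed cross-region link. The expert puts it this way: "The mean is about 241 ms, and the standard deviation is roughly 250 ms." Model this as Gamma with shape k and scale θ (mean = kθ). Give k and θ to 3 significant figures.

For Gamma(k, scale θ): mean = kθ, variance = kθ², so CV = 1/√k.
CV = SD/mean = 250/241 = 1.037, hence k = 1/CV² = 0.929.
Then θ = mean/k = 241/0.929 = 259.

k ≈ 0.929, θ ≈ 259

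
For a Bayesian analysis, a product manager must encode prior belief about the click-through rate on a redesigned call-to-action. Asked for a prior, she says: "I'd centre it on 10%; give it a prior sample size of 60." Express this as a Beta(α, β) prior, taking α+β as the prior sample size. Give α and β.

Under the effective-sample-size interpretation, Beta(α, β) has prior mean α/(α+β) and prior sample size α+β.
So α+β = 60 and α/(α+β) = 0.1, giving α = 0.1·60 = 6 and β = 60 − 6 = 54.

α = 6, β = 54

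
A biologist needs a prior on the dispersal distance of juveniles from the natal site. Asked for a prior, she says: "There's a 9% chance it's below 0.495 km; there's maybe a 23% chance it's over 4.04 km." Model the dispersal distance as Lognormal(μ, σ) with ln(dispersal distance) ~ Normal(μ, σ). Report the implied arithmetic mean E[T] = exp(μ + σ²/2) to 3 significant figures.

E[T] ≈ 3.19 km

If T ~ Lognormal(μ,σ) then ln T ~ Normal(μ,σ), so the p-quantile of ln T is μ + z_p·σ.
ln(0.495) = -0.7032 and ln(4.04) = 1.396; z_{0.09} = -1.341, z_{0.77} = 0.7388.
σ = (1.396 − -0.7032)/(0.7388 − (-1.341)) = 1.010.
μ = -0.7032 − (-1.341)·1.010 = 0.650.
E[T] = exp(μ + σ²/2) = exp(0.650 + 0.5096) = 3.19 km.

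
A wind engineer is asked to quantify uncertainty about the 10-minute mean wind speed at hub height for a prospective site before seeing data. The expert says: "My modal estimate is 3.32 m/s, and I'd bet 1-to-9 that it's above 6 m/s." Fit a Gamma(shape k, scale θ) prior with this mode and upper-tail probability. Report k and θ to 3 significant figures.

Gamma(k,θ) with k>1 has mode (k−1)θ, so θ = 3.32/(k−1).
Need P(X < 6) = 0.9 with θ tied to k this way. Start at k = 2, θ = 3.32: P(X<6) ≈ 0.539.
Too low — raise k to concentrate. Iterating converges to k ≈ 6.44.
Then θ = 3.32/(6.44−1) ≈ 0.61.

k ≈ 6.44, θ ≈ 0.61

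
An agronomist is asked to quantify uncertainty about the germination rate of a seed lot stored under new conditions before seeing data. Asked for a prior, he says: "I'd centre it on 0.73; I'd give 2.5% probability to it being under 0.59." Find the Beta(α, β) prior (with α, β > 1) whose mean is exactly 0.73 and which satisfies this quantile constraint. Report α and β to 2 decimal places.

With mean 0.73 fixed, write α = 0.73s, β = 0.27s where s = α+β.
Need P(θ < 0.59) = 0.025 under Beta(0.73s, 0.27s). Normal approximation: (q−m)/√(m(1−m)/s) ≈ z_{0.025} = -1.96, so s ≈ 0.73·0.27·(-1.96)²/(0.59−0.73)² = 38.6.
At s = 38.6: P(θ<0.59) ≈ 0.032. Adjusting to match 0.025 gives s ≈ 43.21.
So α = 0.73·43.21 ≈ 31.54, β = 0.27·43.21 ≈ 11.67.

α ≈ 31.54, β ≈ 11.67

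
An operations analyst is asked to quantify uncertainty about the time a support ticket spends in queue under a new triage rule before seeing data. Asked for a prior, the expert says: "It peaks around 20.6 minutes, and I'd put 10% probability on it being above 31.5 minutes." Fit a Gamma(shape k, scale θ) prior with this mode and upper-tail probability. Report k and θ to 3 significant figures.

k ≈ 11.3, θ ≈ 1.99

Gamma(k,θ) with k>1 has mode (k−1)θ, so θ = 20.6/(k−1).
Need P(X < 31.5) = 0.9 with θ tied to k this way. Start at k = 2, θ = 20.6: P(X<31.5) ≈ 0.452.
Too low — raise k to concentrate. Iterating converges to k ≈ 11.3.
Then θ = 20.6/(11.3−1) ≈ 1.99.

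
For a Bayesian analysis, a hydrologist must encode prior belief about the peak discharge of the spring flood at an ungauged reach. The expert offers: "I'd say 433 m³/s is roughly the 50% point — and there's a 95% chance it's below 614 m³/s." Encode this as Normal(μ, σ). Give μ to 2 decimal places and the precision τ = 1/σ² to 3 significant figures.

μ = 433.00, τ = 8.26e-05

The p-quantile of Normal(μ,σ) is μ + z_p·σ, with z_{0.5} = 0 and z_{0.95} = 1.645.
Eliminate σ: μ = (z₂·x₁ − z₁·x₂)/(z₂ − z₁) = (1.645·433 − (0)·614)/1.645 = 433.00.
Then σ = (x₂ − x₁)/(z₂ − z₁) = (614 − 433)/1.645 = 110.04.
Precision τ = 1/σ² = 1/110² = 8.26e-05.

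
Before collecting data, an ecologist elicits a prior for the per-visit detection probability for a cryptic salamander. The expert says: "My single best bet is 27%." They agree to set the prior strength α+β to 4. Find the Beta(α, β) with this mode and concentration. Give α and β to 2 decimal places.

α = 1.54, β = 2.46

For α,β > 1 the Beta mode is (α−1)/(α+β−2). With α+β = 4, the mode is (α−1)/2.
Set (α−1)/2 = 0.27 → α = 1 + 0.27·2 = 1.54.
β = 4 − α = 2.46.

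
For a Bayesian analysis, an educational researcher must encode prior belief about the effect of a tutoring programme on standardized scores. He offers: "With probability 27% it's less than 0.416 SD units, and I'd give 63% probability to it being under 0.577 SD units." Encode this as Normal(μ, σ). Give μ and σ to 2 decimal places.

μ = 0.52, σ = 0.17

The p-quantile of Normal(μ,σ) is μ + z_p·σ, with z_{0.27} = -0.6128 and z_{0.63} = 0.3319.
Eliminate σ: μ = (z₂·x₁ − z₁·x₂)/(z₂ − z₁) = (0.3319·0.416 − (-0.6128)·0.577)/0.9447 = 0.52.
Then σ = (x₂ − x₁)/(z₂ − z₁) = (0.577 − 0.416)/0.9447 = 0.17.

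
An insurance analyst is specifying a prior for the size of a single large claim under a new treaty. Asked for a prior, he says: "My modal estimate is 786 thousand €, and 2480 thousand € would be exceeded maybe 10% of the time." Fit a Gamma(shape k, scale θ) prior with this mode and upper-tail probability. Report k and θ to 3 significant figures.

k ≈ 2.43, θ ≈ 548

Gamma(k,θ) with k>1 has mode (k−1)θ, so θ = 786/(k−1).
Need P(X < 2480) = 0.9 with θ tied to k this way. Start at k = 2, θ = 786: P(X<2480) ≈ 0.823.
Too low — raise k to concentrate. Iterating converges to k ≈ 2.43.
Then θ = 786/(2.43−1) ≈ 548.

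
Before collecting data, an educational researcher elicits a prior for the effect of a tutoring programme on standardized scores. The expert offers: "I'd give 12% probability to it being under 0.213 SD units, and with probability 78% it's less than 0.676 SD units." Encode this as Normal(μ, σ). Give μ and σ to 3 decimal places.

For Normal(μ,σ), the p-quantile is μ + z_p·σ. Here z_{0.12} = -1.175, z_{0.78} = 0.7722.
So 0.213 = μ − 1.175σ and 0.676 = μ + 0.7722σ.
Subtracting: σ = (0.676 − 0.213)/(0.7722 − (-1.175)) = 0.238.
Then μ = 0.213 − (-1.175)·0.238 = 0.492.

μ = 0.492, σ = 0.238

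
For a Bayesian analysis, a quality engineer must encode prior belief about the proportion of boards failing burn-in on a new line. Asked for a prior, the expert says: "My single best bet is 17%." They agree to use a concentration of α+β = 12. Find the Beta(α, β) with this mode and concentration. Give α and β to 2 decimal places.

α = 2.70, β = 9.30

For α,β > 1 the Beta mode is (α−1)/(α+β−2). With α+β = 12, the mode is (α−1)/10.
Set (α−1)/10 = 0.17 → α = 1 + 0.17·10 = 2.70.
β = 12 − α = 9.30.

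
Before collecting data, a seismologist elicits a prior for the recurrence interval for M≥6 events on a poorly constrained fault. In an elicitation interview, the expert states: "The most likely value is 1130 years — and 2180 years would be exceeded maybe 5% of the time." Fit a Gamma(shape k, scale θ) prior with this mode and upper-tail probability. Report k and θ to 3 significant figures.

k ≈ 7.43, θ ≈ 176

Gamma(k,θ) with k>1 has mode (k−1)θ, so θ = 1130/(k−1).
Need P(X < 2180) = 0.95 with θ tied to k this way. Start at k = 2, θ = 1130: P(X<2180) ≈ 0.574.
Too low — raise k to concentrate. Iterating converges to k ≈ 7.43.
Then θ = 1130/(7.43−1) ≈ 176.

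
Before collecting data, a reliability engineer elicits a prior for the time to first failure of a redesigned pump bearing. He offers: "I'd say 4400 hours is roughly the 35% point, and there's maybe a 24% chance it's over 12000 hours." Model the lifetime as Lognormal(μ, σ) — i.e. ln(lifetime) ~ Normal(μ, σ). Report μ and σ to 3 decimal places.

If T ~ Lognormal(μ,σ) then ln T ~ Normal(μ,σ), so the p-quantile of ln T is μ + z_p·σ.
ln(4400) = 8.389 and ln(12000) = 9.393; z_{0.35} = -0.3853, z_{0.76} = 0.7063.
σ = (9.393 − 8.389)/(0.7063 − (-0.3853)) = 0.919.
μ = 8.389 − (-0.3853)·0.919 = 8.744.

μ ≈ 8.744, σ ≈ 0.919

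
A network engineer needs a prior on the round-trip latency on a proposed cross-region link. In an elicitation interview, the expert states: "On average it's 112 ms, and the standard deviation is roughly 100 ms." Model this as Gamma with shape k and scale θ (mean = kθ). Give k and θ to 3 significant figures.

For Gamma(k, scale θ): mean = kθ, variance = kθ², so CV = 1/√k.
CV = SD/mean = 100/112 = 0.8929, hence k = 1/CV² = 1.25.
Then θ = mean/k = 112/1.25 = 89.3.

k ≈ 1.25, θ ≈ 89.3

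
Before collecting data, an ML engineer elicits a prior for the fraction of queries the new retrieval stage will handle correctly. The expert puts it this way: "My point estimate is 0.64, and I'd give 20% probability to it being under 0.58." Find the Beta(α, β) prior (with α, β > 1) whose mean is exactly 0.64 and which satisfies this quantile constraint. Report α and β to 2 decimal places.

With mean 0.64 fixed, write α = 0.64s, β = 0.36s where s = α+β.
Need P(θ < 0.58) = 0.2 under Beta(0.64s, 0.36s). Normal approximation: (q−m)/√(m(1−m)/s) ≈ z_{0.2} = -0.842, so s ≈ 0.64·0.36·(-0.842)²/(0.58−0.64)² = 45.3.
At s = 45.3: P(θ<0.58) ≈ 0.198. Adjusting to match 0.2 gives s ≈ 44.47.
So α = 0.64·44.47 ≈ 28.46, β = 0.36·44.47 ≈ 16.01.

α ≈ 28.46, β ≈ 16.01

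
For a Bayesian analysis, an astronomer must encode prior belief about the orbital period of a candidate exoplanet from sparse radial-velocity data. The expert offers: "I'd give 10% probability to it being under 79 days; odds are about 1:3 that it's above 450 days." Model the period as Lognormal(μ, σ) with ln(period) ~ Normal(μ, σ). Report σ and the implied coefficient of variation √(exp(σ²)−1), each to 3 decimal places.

σ ≈ 0.889, CV ≈ 1.098

If T ~ Lognormal(μ,σ) then ln T ~ Normal(μ,σ), so the p-quantile of ln T is μ + z_p·σ.
ln(79) = 4.369 and ln(450) = 6.109; z_{0.1} = -1.282, z_{0.75} = 0.6745.
σ = (6.109 − 4.369)/(0.6745 − (-1.282)) = 0.889.
μ = 4.369 − (-1.282)·0.889 = 5.509.
CV = √(exp(σ²)−1) = √(exp(0.7911)−1) = 1.098.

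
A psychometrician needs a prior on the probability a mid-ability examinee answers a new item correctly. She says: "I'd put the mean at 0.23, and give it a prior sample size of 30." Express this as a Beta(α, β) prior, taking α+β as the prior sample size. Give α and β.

Under the effective-sample-size interpretation, Beta(α, β) has prior mean α/(α+β) and prior sample size α+β.
So α+β = 30 and α/(α+β) = 0.23, giving α = 0.23·30 = 6.9 and β = 30 − 6.9 = 23.1.

α = 6.9, β = 23.1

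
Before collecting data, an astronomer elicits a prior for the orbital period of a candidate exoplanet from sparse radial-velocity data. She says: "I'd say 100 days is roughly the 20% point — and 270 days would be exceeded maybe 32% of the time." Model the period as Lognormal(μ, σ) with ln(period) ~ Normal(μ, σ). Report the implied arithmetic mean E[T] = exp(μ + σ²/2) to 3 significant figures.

E[T] ≈ 252 days

If T ~ Lognormal(μ,σ) then ln T ~ Normal(μ,σ), so the p-quantile of ln T is μ + z_p·σ.
ln(100) = 4.605 and ln(270) = 5.598; z_{0.2} = -0.8416, z_{0.68} = 0.4677.
σ = (5.598 − 4.605)/(0.4677 − (-0.8416)) = 0.759.
μ = 4.605 − (-0.8416)·0.759 = 5.244.
E[T] = exp(μ + σ²/2) = exp(5.244 + 0.2877) = 252 days.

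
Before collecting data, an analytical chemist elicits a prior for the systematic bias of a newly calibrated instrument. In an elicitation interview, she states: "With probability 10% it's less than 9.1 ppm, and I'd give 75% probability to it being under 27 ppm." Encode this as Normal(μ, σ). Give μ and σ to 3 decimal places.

μ = 20.828, σ = 9.151

The p-quantile of Normal(μ,σ) is μ + z_p·σ, with z_{0.1} = -1.282 and z_{0.75} = 0.6745.
Eliminate σ: μ = (z₂·x₁ − z₁·x₂)/(z₂ − z₁) = (0.6745·9.1 − (-1.282)·27)/1.956 = 20.828.
Then σ = (x₂ − x₁)/(z₂ − z₁) = (27 − 9.1)/1.956 = 9.151.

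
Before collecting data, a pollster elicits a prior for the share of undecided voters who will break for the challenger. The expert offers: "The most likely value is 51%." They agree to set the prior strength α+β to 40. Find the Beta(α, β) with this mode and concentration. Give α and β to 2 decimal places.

For α,β > 1 the Beta mode is (α−1)/(α+β−2). With α+β = 40, the mode is (α−1)/38.
Set (α−1)/38 = 0.51 → α = 1 + 0.51·38 = 20.38.
β = 40 − α = 19.62.

α = 20.38, β = 19.62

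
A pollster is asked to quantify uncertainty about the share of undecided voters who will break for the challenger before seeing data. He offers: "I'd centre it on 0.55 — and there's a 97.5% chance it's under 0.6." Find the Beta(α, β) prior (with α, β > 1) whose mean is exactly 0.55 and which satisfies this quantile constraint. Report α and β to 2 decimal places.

With mean 0.55 fixed, write α = 0.55s, β = 0.45s where s = α+β.
Need P(θ < 0.6) = 0.975 under Beta(0.55s, 0.45s). Normal approximation: (q−m)/√(m(1−m)/s) ≈ z_{0.975} = 1.96, so s ≈ 0.55·0.45·(1.96)²/(0.6−0.55)² = 380.3.
At s = 380.3: P(θ<0.6) ≈ 0.976. Adjusting to match 0.975 gives s ≈ 375.06.
So α = 0.55·375.06 ≈ 206.28, β = 0.45·375.06 ≈ 168.78.

α ≈ 206.28, β ≈ 168.78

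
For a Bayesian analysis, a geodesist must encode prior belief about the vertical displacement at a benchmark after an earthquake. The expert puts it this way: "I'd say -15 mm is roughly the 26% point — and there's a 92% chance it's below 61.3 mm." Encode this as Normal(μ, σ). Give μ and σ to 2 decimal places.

The p-quantile of Normal(μ,σ) is μ + z_p·σ, with z_{0.26} = -0.6433 and z_{0.92} = 1.405.
Eliminate σ: μ = (z₂·x₁ − z₁·x₂)/(z₂ − z₁) = (1.405·-15 − (-0.6433)·61.3)/2.048 = 8.96.
Then σ = (x₂ − x₁)/(z₂ − z₁) = (61.3 − -15)/2.048 = 37.25.

μ = 8.96, σ = 37.25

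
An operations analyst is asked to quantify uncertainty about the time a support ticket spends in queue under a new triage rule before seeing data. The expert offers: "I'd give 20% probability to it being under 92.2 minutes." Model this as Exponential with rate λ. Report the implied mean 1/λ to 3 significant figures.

P(T < 92.2) = 1 − e^(−λ·92.2) = 0.2, so λ = −ln(1−0.2)/92.2 = −ln(0.8)/92.2 = 0.00242.
Mean = 1/λ = 413 minutes.

mean ≈ 413 minutes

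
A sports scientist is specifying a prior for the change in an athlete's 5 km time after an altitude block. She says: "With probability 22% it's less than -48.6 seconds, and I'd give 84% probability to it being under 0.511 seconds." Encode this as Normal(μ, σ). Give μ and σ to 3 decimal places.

μ = -27.134, σ = 27.799

The p-quantile of Normal(μ,σ) is μ + z_p·σ, with z_{0.22} = -0.7722 and z_{0.84} = 0.9945.
Eliminate σ: μ = (z₂·x₁ − z₁·x₂)/(z₂ − z₁) = (0.9945·-48.6 − (-0.7722)·0.511)/1.767 = -27.134.
Then σ = (x₂ − x₁)/(z₂ − z₁) = (0.511 − -48.6)/1.767 = 27.799.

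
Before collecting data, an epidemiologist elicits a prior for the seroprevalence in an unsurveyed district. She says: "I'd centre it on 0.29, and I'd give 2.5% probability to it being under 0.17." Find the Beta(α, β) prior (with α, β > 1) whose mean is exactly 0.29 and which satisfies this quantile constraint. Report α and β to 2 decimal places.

With mean 0.29 fixed, write α = 0.29s, β = 0.71s where s = α+β.
Need P(θ < 0.17) = 0.025 under Beta(0.29s, 0.71s). Normal approximation: (q−m)/√(m(1−m)/s) ≈ z_{0.025} = -1.96, so s ≈ 0.29·0.71·(-1.96)²/(0.17−0.29)² = 54.9.
At s = 54.9: P(θ<0.17) ≈ 0.016. Adjusting to match 0.025 gives s ≈ 46.22.
So α = 0.29·46.22 ≈ 13.40, β = 0.71·46.22 ≈ 32.82.

α ≈ 13.40, β ≈ 32.82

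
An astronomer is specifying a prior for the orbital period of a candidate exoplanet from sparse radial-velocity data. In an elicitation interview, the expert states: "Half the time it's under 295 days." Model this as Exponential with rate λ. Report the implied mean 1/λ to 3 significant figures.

Exponential median = ln 2 / λ, so λ = ln 2 / 295.0 = 0.00235.
Mean = 1/λ = 426 days.

mean ≈ 426 days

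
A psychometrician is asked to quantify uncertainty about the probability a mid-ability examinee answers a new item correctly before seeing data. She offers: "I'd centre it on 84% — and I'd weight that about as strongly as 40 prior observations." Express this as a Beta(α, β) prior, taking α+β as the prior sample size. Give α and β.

Under the effective-sample-size interpretation, Beta(α, β) has prior mean α/(α+β) and prior sample size α+β.
So α+β = 40 and α/(α+β) = 0.84, giving α = 0.84·40 = 33.6 and β = 40 − 33.6 = 6.4.

α = 33.6, β = 6.4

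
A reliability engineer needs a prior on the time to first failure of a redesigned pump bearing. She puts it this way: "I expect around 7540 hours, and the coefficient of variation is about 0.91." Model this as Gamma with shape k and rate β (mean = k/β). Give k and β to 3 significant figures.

For Gamma(k, rate β): mean = k/β, variance = k/β², so CV = 1/√k.
CV = 0.91, hence k = 1/CV² = 1.21.
Then β = k/mean = 1.21/7540 = 0.00016.

k ≈ 1.21, β ≈ 0.00016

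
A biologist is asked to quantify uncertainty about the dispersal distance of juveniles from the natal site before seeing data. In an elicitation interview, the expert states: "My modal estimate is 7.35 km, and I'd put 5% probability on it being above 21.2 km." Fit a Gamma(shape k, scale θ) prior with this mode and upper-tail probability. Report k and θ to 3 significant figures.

Gamma(k,θ) with k>1 has mode (k−1)θ, so θ = 7.35/(k−1).
Need P(X < 21.2) = 0.95 with θ tied to k this way. Start at k = 2, θ = 7.35: P(X<21.2) ≈ 0.783.
Too low — raise k to concentrate. Iterating converges to k ≈ 3.38.
Then θ = 7.35/(3.38−1) ≈ 3.09.

k ≈ 3.38, θ ≈ 3.09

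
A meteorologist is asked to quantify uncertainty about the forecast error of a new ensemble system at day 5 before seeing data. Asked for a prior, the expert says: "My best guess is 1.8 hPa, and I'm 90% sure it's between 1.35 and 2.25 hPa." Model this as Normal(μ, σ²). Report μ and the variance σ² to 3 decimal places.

μ = 1.800, σ² = 0.075

A symmetric 90% interval runs μ ± z·σ with z = 1.645.
Half-width = 0.45, so σ = 0.45/1.645 = 0.2736 and σ² = 0.075.
μ is the stated best guess, 1.800.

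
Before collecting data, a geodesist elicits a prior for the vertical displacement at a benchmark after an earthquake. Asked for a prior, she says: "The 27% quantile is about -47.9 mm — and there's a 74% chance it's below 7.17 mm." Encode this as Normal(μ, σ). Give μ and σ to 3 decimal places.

μ = -21.034, σ = 43.840

For Normal(μ,σ), the p-quantile is μ + z_p·σ. Here z_{0.27} = -0.6128, z_{0.74} = 0.6433.
So -47.9 = μ − 0.6128σ and 7.17 = μ + 0.6433σ.
Subtracting: σ = (7.17 − -47.9)/(0.6433 − (-0.6128)) = 43.840.
Then μ = -47.9 − (-0.6128)·43.840 = -21.034.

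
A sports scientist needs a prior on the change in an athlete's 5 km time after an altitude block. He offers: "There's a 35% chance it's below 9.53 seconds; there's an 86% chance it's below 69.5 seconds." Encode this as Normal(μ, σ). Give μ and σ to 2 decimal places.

For Normal(μ,σ), the p-quantile is μ + z_p·σ. Here z_{0.35} = -0.3853, z_{0.86} = 1.08.
So 9.53 = μ − 0.3853σ and 69.5 = μ + 1.08σ.
Subtracting: σ = (69.5 − 9.53)/(1.08 − (-0.3853)) = 40.92.
Then μ = 9.53 − (-0.3853)·40.92 = 25.30.

μ = 25.30, σ = 40.92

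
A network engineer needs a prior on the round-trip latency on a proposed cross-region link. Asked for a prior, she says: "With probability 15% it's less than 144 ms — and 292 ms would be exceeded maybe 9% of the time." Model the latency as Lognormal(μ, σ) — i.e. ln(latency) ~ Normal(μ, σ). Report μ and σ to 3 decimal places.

μ ≈ 5.278, σ ≈ 0.297

If T ~ Lognormal(μ,σ) then ln T ~ Normal(μ,σ), so the p-quantile of ln T is μ + z_p·σ.
ln(144) = 4.97 and ln(292) = 5.677; z_{0.15} = -1.036, z_{0.91} = 1.341.
σ = (5.677 − 4.97)/(1.341 − (-1.036)) = 0.297.
μ = 4.97 − (-1.036)·0.297 = 5.278.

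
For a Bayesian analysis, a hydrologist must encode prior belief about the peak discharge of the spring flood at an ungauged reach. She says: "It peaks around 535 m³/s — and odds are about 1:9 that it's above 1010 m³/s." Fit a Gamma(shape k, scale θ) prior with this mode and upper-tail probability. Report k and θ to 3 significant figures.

Gamma(k,θ) with k>1 has mode (k−1)θ, so θ = 535/(k−1).
Need P(X < 1010) = 0.9 with θ tied to k this way. Start at k = 2, θ = 535: P(X<1010) ≈ 0.563.
Too low — raise k to concentrate. Iterating converges to k ≈ 5.73.
Then θ = 535/(5.73−1) ≈ 113.

k ≈ 5.73, θ ≈ 113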